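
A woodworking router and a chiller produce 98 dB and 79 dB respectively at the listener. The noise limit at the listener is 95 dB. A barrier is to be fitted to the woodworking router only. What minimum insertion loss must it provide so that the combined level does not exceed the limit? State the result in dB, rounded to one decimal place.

Fixed contribution from the other source: Σ 10^(L/10) = 10^(79/10) = 7.943e+07 (79.00 dB).
The limit corresponds to 10^(95/10) = 3.162e+09; subtracting the fixed part leaves 3.083e+09 for the woodworking router, i.e. 94.89 dB.
So the woodworking router must be reduced from 98 to 94.89 dB: IL = 3.11 dB.

3.1 dB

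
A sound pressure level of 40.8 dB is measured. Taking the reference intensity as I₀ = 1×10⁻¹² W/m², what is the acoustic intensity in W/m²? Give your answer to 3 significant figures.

1.20e-08 W/m²

I = I₀·10^(L/10) = 10⁻¹² × 10^(40.8/10) = 10^(-7.920).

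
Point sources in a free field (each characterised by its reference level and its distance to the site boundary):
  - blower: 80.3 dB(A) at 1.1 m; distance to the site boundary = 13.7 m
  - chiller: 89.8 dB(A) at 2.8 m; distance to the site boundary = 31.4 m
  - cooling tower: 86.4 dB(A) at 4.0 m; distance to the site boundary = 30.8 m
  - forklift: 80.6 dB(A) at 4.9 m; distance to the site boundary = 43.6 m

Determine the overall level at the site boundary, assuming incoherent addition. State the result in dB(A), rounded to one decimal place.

First find each source's level at the receiver (point-source: −20·log₁₀(r/r_ref)), then combine on an intensity basis.
blower: 80.3 − 20·log₁₀(13.7/1.1) = 80.3 − 21.91 = 58.39 dB(A).
chiller: 89.8 − 20·log₁₀(31.4/2.8) = 89.8 − 21.00 = 68.80 dB(A).
cooling tower: 86.4 − 20·log₁₀(30.8/4.0) = 86.4 − 17.73 = 68.67 dB(A).
forklift: 80.6 − 20·log₁₀(43.6/4.9) = 80.6 − 18.99 = 61.61 dB(A).
Σ 10^(L/10) = 1.710e+07 → L_total = 10·log₁₀(1.710e+07) = 72.33 dB(A).

72.3 dB(A)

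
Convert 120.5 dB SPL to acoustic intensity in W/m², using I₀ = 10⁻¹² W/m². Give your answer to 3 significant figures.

I/I₀ = 10^(120.5/10) = 1.122e+12, so I = 1.122e+12 × 10⁻¹² W/m².

1.12 W/m²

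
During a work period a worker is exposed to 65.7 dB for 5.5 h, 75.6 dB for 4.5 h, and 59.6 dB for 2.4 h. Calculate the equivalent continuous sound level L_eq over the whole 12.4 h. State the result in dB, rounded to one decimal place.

Weight each interval's intensity by its duration and average over T = 12.4 h:
Σ tᵢ·10^(Lᵢ/10) = 5.5·10^(65.7/10) + 4.5·10^(75.6/10) + 2.4·10^(59.6/10) = 1.860e+08.
L_eq = 10·log₁₀(1.860e+08/12.4) = 71.76 dB.

71.8 dB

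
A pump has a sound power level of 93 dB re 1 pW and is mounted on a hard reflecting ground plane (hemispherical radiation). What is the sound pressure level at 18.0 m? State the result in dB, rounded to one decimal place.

Free-field hemispherical radiation: L_p = L_w − 10·log₁₀(2π·r²), r = 18.0 m.
2π·r² = 2036 m², 10·log₁₀ of that is 33.087 dB.
L_p = 93 − 33.087 = 59.91 dB.

59.9 dB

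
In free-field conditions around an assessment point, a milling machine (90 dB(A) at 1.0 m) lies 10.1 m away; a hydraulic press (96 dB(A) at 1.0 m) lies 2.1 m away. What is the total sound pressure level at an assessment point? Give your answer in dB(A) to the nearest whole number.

90 dB(A)

First find each source's level at the receiver (point-source: −20·log₁₀(r/r_ref)), then combine on an intensity basis.
milling machine: 90 − 20·log₁₀(10.1/1.0) = 90 − 20.09 = 69.91 dB(A).
hydraulic press: 96 − 20·log₁₀(2.1/1.0) = 96 − 6.44 = 89.56 dB(A).
Σ 10^(L/10) = 9.125e+08 → L_total = 10·log₁₀(9.125e+08) = 89.60 dB(A).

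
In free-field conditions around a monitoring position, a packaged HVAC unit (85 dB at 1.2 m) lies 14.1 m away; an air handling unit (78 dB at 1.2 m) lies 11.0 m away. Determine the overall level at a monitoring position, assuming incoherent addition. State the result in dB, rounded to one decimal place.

64.8 dB

Apply inverse-square spreading to bring every level to the receiver, then sum 10^(L/10).
packaged HVAC unit: 85 − 20·log₁₀(14.1/1.2) = 85 − 21.40 = 63.60 dB.
air handling unit: 78 − 20·log₁₀(11.0/1.2) = 78 − 19.24 = 58.76 dB.
Σ 10^(L/10) = 3.041e+06 → L_total = 10·log₁₀(3.041e+06) = 64.83 dB.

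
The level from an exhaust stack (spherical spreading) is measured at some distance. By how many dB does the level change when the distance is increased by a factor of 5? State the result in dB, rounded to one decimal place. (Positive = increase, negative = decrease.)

With spherical spreading the level changes by −20·log₁₀(r₂/r₁).
ΔL = −20·log₁₀(5) = -13.98 dB.

-14.0 dB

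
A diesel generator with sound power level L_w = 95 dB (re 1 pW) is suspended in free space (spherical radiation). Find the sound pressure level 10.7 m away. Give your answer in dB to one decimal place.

63.4 dB

L_p = L_w − 10·log₁₀(4π·r²) with r = 10.7 m.
4π·r² = 1439 m², 10·log₁₀ of that is 31.580 dB.
L_p = 95 − 31.580 = 63.42 dB.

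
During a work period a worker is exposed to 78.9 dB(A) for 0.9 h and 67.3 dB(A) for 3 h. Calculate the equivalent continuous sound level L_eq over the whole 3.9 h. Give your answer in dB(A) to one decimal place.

L_eq = 10·log₁₀[(1/T)·Σ tᵢ·10^(Lᵢ/10)] with T = 3.9 h.
Σ tᵢ·10^(Lᵢ/10) = 0.9·10^(78.9/10) + 3·10^(67.3/10) = 8.597e+07.
L_eq = 10·log₁₀(8.597e+07/3.9) = 73.43 dB(A).

73.4 dB(A)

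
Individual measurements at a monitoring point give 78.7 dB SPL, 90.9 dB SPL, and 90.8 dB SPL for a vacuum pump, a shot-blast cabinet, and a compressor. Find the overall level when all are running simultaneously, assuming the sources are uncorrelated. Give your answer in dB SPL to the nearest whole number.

94 dB SPL

Incoherent sources combine by intensity addition: L_total = 10·log₁₀(Σ 10^(L_i/10)).
Σ 10^(L/10) = 10^(78.7/10) + 10^(90.9/10) + 10^(90.8/10) = 2.507e+09.
L_total = 10·log₁₀(2.507e+09) = 93.99 dB SPL.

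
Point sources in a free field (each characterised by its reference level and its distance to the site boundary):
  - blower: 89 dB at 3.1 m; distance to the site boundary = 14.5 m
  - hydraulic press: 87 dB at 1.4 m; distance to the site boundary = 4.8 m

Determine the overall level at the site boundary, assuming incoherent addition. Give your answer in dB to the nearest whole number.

79 dB

Propagate each source to the receiver with L = L_ref − 20·log₁₀(r/r_ref), then add intensities.
blower: 89 − 20·log₁₀(14.5/3.1) = 89 − 13.40 = 75.60 dB.
hydraulic press: 87 − 20·log₁₀(4.8/1.4) = 87 − 10.70 = 76.30 dB.
Σ 10^(L/10) = 7.894e+07 → L_total = 10·log₁₀(7.894e+07) = 78.97 dB.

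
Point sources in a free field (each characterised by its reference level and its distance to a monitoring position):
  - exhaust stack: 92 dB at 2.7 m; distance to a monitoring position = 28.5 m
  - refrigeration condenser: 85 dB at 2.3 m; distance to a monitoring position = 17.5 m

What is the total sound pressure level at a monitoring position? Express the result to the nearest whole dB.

73 dB

Apply inverse-square spreading to bring every level to the receiver, then sum 10^(L/10).
exhaust stack: 92 − 20·log₁₀(28.5/2.7) = 92 − 20.47 = 71.53 dB.
refrigeration condenser: 85 − 20·log₁₀(17.5/2.3) = 85 − 17.63 = 67.37 dB.
Σ 10^(L/10) = 1.969e+07 → L_total = 10·log₁₀(1.969e+07) = 72.94 dB.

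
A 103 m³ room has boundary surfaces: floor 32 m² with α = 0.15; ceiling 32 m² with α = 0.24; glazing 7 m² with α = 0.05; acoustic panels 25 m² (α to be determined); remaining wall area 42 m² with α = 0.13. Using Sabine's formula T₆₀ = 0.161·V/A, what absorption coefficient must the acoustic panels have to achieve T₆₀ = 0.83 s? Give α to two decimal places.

0.07

A = 0.161·V/T₆₀ = 0.161·103/0.83 = 19.98 m² sabins.
Absorption from the other surfaces = 32·0.15 + 32·0.24 + 7·0.05 + 42·0.13 = 18.29 m², so the acoustic panels must supply 1.69 m² over 25 m².
α = 1.69/25 = 0.068.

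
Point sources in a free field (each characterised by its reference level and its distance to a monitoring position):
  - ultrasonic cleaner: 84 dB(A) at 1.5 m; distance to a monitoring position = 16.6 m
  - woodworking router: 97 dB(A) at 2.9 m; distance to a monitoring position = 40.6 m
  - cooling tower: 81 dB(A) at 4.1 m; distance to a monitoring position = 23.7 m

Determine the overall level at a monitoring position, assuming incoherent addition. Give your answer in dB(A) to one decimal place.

75.0 dB(A)

Propagate each source to the receiver with L = L_ref − 20·log₁₀(r/r_ref), then add intensities.
ultrasonic cleaner: 84 − 20·log₁₀(16.6/1.5) = 84 − 20.88 = 63.12 dB(A).
woodworking router: 97 − 20·log₁₀(40.6/2.9) = 97 − 22.92 = 74.08 dB(A).
cooling tower: 81 − 20·log₁₀(23.7/4.1) = 81 − 15.24 = 65.76 dB(A).
Σ 10^(L/10) = 3.139e+07 → L_total = 10·log₁₀(3.139e+07) = 74.97 dB(A).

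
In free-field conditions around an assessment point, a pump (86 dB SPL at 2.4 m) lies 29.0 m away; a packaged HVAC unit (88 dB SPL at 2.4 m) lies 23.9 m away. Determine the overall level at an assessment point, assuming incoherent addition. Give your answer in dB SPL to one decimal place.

69.6 dB SPL

Propagate each source to the receiver with L = L_ref − 20·log₁₀(r/r_ref), then add intensities.
pump: 86 − 20·log₁₀(29.0/2.4) = 86 − 21.64 = 64.36 dB SPL.
packaged HVAC unit: 88 − 20·log₁₀(23.9/2.4) = 88 − 19.96 = 68.04 dB SPL.
Σ 10^(L/10) = 9.089e+06 → L_total = 10·log₁₀(9.089e+06) = 69.59 dB SPL.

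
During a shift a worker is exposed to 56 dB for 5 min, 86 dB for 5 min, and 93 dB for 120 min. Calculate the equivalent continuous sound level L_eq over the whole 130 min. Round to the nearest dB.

L_eq = 10·log₁₀[(1/T)·Σ tᵢ·10^(Lᵢ/10)] with T = 130 min.
Σ tᵢ·10^(Lᵢ/10) = 5·10^(56/10) + 5·10^(86/10) + 120·10^(93/10) = 2.414e+11.
L_eq = 10·log₁₀(2.414e+11/130) = 92.69 dB.

93 dB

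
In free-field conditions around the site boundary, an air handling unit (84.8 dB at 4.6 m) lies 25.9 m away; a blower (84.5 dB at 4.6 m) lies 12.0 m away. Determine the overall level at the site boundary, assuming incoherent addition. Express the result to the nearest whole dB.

77 dB

Propagate each source to the receiver with L = L_ref − 20·log₁₀(r/r_ref), then add intensities.
air handling unit: 84.8 − 20·log₁₀(25.9/4.6) = 84.8 − 15.01 = 69.79 dB.
blower: 84.5 − 20·log₁₀(12.0/4.6) = 84.5 − 8.33 = 76.17 dB.
Σ 10^(L/10) = 5.094e+07 → L_total = 10·log₁₀(5.094e+07) = 77.07 dB.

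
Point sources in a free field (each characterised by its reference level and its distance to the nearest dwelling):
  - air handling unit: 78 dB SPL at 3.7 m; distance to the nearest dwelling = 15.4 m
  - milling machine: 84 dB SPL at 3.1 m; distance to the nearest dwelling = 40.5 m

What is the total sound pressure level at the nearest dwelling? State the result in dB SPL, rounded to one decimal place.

67.1 dB SPL

Apply inverse-square spreading to bring every level to the receiver, then sum 10^(L/10).
air handling unit: 78 − 20·log₁₀(15.4/3.7) = 78 − 12.39 = 65.61 dB SPL.
milling machine: 84 − 20·log₁₀(40.5/3.1) = 84 − 22.32 = 61.68 dB SPL.
Σ 10^(L/10) = 5.114e+06 → L_total = 10·log₁₀(5.114e+06) = 67.09 dB SPL.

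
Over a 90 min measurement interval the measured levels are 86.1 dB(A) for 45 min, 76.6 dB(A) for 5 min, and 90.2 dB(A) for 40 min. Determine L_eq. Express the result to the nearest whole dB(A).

88 dB(A)

L_eq = 10·log₁₀[(1/T)·Σ tᵢ·10^(Lᵢ/10)] with T = 90 min.
Σ tᵢ·10^(Lᵢ/10) = 45·10^(86.1/10) + 5·10^(76.6/10) + 40·10^(90.2/10) = 6.045e+10.
L_eq = 10·log₁₀(6.045e+10/90) = 88.27 dB(A).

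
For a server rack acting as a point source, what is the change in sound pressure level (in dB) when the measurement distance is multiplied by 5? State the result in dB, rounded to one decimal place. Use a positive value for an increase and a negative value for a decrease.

-14.0 dB

With spherical spreading the level changes by −20·log₁₀(r₂/r₁).
ΔL = −20·log₁₀(5) = -13.98 dB.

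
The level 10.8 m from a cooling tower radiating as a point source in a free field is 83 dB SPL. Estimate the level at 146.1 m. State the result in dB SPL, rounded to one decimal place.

Point-source attenuation: ΔL = 20·log₁₀(r₂/r₁) = 20·log₁₀(146.1/10.8) = 22.625 dB.
L₂ = 83 − 20·log₁₀(146.1/10.8) = 83 − 22.625 = 60.38 dB SPL.

60.4 dB SPL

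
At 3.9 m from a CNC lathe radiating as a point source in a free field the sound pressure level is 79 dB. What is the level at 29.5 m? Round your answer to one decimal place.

61.4 dB

Point-source attenuation: ΔL = 20·log₁₀(r₂/r₁) = 20·log₁₀(29.5/3.9) = 17.575 dB.
L₂ = 79 − 20·log₁₀(29.5/3.9) = 79 − 17.575 = 61.42 dB.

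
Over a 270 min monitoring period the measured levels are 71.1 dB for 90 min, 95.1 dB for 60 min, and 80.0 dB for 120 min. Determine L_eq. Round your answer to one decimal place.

88.9 dB

The energy average is taken in the linear domain: L_eq = 10·log₁₀[(Σ tᵢ·10^(Lᵢ/10))/T], T = 270 min.
Σ tᵢ·10^(Lᵢ/10) = 90·10^(71.1/10) + 60·10^(95.1/10) + 120·10^(80.0/10) = 2.073e+11.
L_eq = 10·log₁₀(2.073e+11/270) = 88.85 dB.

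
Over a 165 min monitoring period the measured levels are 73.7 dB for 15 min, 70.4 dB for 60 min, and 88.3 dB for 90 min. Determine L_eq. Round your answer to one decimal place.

Weight each interval's intensity by its duration and average over T = 165 min:
Σ tᵢ·10^(Lᵢ/10) = 15·10^(73.7/10) + 60·10^(70.4/10) + 90·10^(88.3/10) = 6.186e+10.
L_eq = 10·log₁₀(6.186e+10/165) = 85.74 dB.

85.7 dB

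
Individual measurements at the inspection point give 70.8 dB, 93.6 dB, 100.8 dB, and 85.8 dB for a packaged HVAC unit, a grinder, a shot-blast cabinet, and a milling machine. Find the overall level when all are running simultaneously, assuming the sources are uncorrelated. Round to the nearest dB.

For uncorrelated sources the intensities add, so convert each level to linear form, sum, and take 10·log₁₀ of the total.
Σ 10^(L/10) = 10^(70.8/10) + 10^(93.6/10) + 10^(100.8/10) + 10^(85.8/10) = 1.471e+10.
L_total = 10·log₁₀(1.471e+10) = 101.67 dB.

102 dB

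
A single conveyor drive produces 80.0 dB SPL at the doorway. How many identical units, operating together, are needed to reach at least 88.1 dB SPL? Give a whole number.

7

The shortfall is 88.1 − 80.0 = 8.1 dB, and N units add 10·log₁₀ N, so need 10·log₁₀ N ≥ 8.1.
N ≥ 10^(8.1/10) = 6.457, so N = 7.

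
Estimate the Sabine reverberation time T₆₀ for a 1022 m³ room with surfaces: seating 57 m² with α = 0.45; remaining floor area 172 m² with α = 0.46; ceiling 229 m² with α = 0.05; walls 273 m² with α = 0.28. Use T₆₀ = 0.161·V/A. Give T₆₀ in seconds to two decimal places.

0.85 s

Total absorption A = 57·0.45 + 172·0.46 + 229·0.05 + 273·0.28 = 192.66 m² sabins.
T₆₀ = 0.161·V/A = 0.161·1022/192.66 = 0.854 s.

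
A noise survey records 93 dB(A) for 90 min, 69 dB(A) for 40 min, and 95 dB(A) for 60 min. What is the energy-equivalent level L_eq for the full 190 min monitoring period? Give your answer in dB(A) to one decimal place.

Weight each interval's intensity by its duration and average over T = 190 min:
Σ tᵢ·10^(Lᵢ/10) = 90·10^(93/10) + 40·10^(69/10) + 60·10^(95/10) = 3.696e+11.
L_eq = 10·log₁₀(3.696e+11/190) = 92.89 dB(A).

92.9 dB(A)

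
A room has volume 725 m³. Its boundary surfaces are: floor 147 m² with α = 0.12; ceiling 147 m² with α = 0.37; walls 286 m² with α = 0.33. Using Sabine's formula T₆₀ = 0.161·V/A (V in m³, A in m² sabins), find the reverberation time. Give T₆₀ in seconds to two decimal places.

Total absorption A = 147·0.12 + 147·0.37 + 286·0.33 = 166.41 m² sabins.
T₆₀ = 0.161·V/A = 0.161·725/166.41 = 0.701 s.

0.70 s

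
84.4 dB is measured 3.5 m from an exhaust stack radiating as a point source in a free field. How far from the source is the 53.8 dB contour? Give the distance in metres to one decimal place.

118.6 m

The 30.6 dB drop corresponds to a distance ratio of 10^(30.6/20) for a point source.
r₂ = 3.5·10^((84.4−53.8)/20) = 3.5·10^(30.6/20) = 118.60 m.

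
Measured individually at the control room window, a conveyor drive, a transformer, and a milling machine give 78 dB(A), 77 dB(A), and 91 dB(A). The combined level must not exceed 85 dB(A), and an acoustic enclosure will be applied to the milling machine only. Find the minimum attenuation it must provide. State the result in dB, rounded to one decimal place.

Fixed contribution from the other sources: Σ 10^(L/10) = 10^(78/10) + 10^(77/10) = 1.132e+08 (80.54 dB(A)).
The limit corresponds to 10^(85/10) = 3.162e+08; subtracting the fixed part leaves 2.030e+08 for the milling machine, i.e. 83.08 dB(A).
Required insertion loss = 91 − 83.08 = 7.92 dB.

7.9 dB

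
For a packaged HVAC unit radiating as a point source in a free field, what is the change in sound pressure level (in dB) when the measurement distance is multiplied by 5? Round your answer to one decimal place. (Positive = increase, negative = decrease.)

-14.0 dB

Point-source spreading: ΔL = −20·log₁₀(r₂/r₁).
ΔL = −20·log₁₀(5) = -13.98 dB.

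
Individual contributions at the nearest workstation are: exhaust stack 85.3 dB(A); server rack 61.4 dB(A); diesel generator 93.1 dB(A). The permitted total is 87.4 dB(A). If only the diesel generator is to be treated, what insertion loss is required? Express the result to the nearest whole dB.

Fixed contribution from the other sources: Σ 10^(L/10) = 10^(85.3/10) + 10^(61.4/10) = 3.402e+08 (85.32 dB(A)).
To meet 87.4 dB(A) overall, the treated diesel generator may contribute at most 10^(87.4/10) − 3.402e+08 = 2.093e+08, i.e. 83.21 dB(A).
So the diesel generator must be reduced from 93.1 to 83.21 dB(A): IL = 9.89 dB.

10 dB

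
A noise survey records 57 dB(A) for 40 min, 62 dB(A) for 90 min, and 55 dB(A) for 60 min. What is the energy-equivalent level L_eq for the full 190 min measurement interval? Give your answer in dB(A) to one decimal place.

The energy average is taken in the linear domain: L_eq = 10·log₁₀[(Σ tᵢ·10^(Lᵢ/10))/T], T = 190 min.
Σ tᵢ·10^(Lᵢ/10) = 40·10^(57/10) + 90·10^(62/10) + 60·10^(55/10) = 1.817e+08.
L_eq = 10·log₁₀(1.817e+08/190) = 59.81 dB(A).

59.8 dB(A)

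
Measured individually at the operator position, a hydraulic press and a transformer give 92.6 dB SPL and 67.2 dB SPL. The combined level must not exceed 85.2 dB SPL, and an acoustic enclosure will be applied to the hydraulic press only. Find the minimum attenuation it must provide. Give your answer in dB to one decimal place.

7.5 dB

The untreated sources together contribute 10^(67.2/10) = 5.248e+06, i.e. 67.20 dB SPL.
To meet 85.2 dB SPL overall, the treated hydraulic press may contribute at most 10^(85.2/10) − 5.248e+06 = 3.259e+08, i.e. 85.13 dB SPL.
So the hydraulic press must be reduced from 92.6 to 85.13 dB SPL: IL = 7.47 dB.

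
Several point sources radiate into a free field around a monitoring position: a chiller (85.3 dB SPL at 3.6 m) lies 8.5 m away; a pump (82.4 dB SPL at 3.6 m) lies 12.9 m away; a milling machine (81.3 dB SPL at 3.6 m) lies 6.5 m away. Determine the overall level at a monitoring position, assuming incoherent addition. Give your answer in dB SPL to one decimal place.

80.6 dB SPL

Apply inverse-square spreading to bring every level to the receiver, then sum 10^(L/10).
chiller: 85.3 − 20·log₁₀(8.5/3.6) = 85.3 − 7.46 = 77.84 dB SPL.
pump: 82.4 − 20·log₁₀(12.9/3.6) = 82.4 − 11.09 = 71.31 dB SPL.
milling machine: 81.3 − 20·log₁₀(6.5/3.6) = 81.3 − 5.13 = 76.17 dB SPL.
Σ 10^(L/10) = 1.157e+08 → L_total = 10·log₁₀(1.157e+08) = 80.63 dB SPL.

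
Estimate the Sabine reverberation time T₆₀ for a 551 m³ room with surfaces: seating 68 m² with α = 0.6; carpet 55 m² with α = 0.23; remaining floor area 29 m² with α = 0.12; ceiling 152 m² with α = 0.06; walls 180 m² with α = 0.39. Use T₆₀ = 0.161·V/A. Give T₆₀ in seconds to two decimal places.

A = Σ Sᵢαᵢ = 68·0.6 + 55·0.23 + 29·0.12 + 152·0.06 + 180·0.39 = 136.25 m².
T₆₀ = 0.161·V/A = 0.161·551/136.25 = 0.651 s.

0.65 s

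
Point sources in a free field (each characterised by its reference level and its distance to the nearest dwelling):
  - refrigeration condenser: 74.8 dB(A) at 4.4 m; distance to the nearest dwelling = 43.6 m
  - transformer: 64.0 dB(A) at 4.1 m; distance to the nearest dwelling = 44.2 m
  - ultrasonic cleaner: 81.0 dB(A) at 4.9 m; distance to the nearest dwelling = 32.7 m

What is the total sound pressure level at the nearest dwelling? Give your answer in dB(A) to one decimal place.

65.0 dB(A)

Apply inverse-square spreading to bring every level to the receiver, then sum 10^(L/10).
refrigeration condenser: 74.8 − 20·log₁₀(43.6/4.4) = 74.8 − 19.92 = 54.88 dB(A).
transformer: 64.0 − 20·log₁₀(44.2/4.1) = 64.0 − 20.65 = 43.35 dB(A).
ultrasonic cleaner: 81.0 − 20·log₁₀(32.7/4.9) = 81.0 − 16.49 = 64.51 dB(A).
Σ 10^(L/10) = 3.156e+06 → L_total = 10·log₁₀(3.156e+06) = 64.99 dB(A).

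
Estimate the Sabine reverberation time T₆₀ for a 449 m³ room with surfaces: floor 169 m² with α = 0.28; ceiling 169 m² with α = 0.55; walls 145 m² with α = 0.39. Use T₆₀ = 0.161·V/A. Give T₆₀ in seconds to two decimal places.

0.37 s

A = Σ Sᵢαᵢ = 169·0.28 + 169·0.55 + 145·0.39 = 196.82 m².
T₆₀ = 0.161 × 449 / 196.82 = 0.367 s.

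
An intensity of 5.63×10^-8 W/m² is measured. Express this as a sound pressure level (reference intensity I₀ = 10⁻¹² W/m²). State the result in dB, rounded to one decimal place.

L = 10·log₁₀(I/I₀) = 10·log₁₀(5.63×10^-8/10⁻¹²) = 10·log₁₀(5.63×10^4).
L = 10·(0.7505 + 4) = 47.51 dB.

47.5 dB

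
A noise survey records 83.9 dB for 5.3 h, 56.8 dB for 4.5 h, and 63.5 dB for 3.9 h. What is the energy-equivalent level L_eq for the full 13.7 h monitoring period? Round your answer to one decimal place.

L_eq = 10·log₁₀[(1/T)·Σ tᵢ·10^(Lᵢ/10)] with T = 13.7 h.
Σ tᵢ·10^(Lᵢ/10) = 5.3·10^(83.9/10) + 4.5·10^(56.8/10) + 3.9·10^(63.5/10) = 1.312e+09.
L_eq = 10·log₁₀(1.312e+09/13.7) = 79.81 dB.

79.8 dB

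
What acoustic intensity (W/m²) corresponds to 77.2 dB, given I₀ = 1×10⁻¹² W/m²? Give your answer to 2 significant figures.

L = 10·log₁₀(I/I₀) ⇒ I = I₀·10^(L/10) = 10⁻¹² × 10^7.72.

5.2e-05 W/m²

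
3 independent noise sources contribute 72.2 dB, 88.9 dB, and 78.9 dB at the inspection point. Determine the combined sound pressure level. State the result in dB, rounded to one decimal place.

For uncorrelated sources the intensities add, so convert each level to linear form, sum, and take 10·log₁₀ of the total.
Σ 10^(L/10) = 10^(72.2/10) + 10^(88.9/10) + 10^(78.9/10) = 8.705e+08.
L_total = 10·log₁₀(8.705e+08) = 89.40 dB.

89.4 dB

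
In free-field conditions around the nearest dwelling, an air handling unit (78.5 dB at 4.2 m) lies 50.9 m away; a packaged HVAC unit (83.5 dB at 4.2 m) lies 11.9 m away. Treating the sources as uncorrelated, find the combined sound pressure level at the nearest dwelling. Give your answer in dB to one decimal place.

Apply inverse-square spreading to bring every level to the receiver, then sum 10^(L/10).
air handling unit: 78.5 − 20·log₁₀(50.9/4.2) = 78.5 − 21.67 = 56.83 dB.
packaged HVAC unit: 83.5 − 20·log₁₀(11.9/4.2) = 83.5 − 9.05 = 74.45 dB.
Σ 10^(L/10) = 2.837e+07 → L_total = 10·log₁₀(2.837e+07) = 74.53 dB.

74.5 dB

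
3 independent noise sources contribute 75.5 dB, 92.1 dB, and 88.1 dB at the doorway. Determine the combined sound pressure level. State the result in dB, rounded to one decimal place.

Incoherent sources combine by intensity addition: L_total = 10·log₁₀(Σ 10^(L_i/10)).
Σ 10^(L/10) = 10^(75.5/10) + 10^(92.1/10) + 10^(88.1/10) = 2.303e+09.
L_total = 10·log₁₀(2.303e+09) = 93.62 dB.

93.6 dB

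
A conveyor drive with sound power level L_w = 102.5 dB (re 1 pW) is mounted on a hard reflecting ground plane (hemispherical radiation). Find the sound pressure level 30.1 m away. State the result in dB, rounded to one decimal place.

Free-field hemispherical radiation: L_p = L_w − 10·log₁₀(2π·r²), r = 30.1 m.
2π·r² = 5693 m², 10·log₁₀ of that is 37.553 dB.
L_p = 102.5 − 37.553 = 64.95 dB.

64.9 dB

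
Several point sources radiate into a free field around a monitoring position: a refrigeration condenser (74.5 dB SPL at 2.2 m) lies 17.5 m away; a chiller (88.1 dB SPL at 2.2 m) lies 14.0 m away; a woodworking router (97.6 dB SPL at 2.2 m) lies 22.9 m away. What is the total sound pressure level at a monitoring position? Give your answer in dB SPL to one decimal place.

Apply inverse-square spreading to bring every level to the receiver, then sum 10^(L/10).
refrigeration condenser: 74.5 − 20·log₁₀(17.5/2.2) = 74.5 − 18.01 = 56.49 dB SPL.
chiller: 88.1 − 20·log₁₀(14.0/2.2) = 88.1 − 16.07 = 72.03 dB SPL.
woodworking router: 97.6 − 20·log₁₀(22.9/2.2) = 97.6 − 20.35 = 77.25 dB SPL.
Σ 10^(L/10) = 6.950e+07 → L_total = 10·log₁₀(6.950e+07) = 78.42 dB SPL.

78.4 dB SPL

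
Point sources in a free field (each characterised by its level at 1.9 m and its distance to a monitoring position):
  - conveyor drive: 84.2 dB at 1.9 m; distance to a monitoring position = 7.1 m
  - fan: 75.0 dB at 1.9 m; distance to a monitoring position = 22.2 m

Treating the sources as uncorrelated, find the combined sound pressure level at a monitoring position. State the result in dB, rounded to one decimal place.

Propagate each source to the receiver with L = L_ref − 20·log₁₀(r/r_ref), then add intensities.
conveyor drive: 84.2 − 20·log₁₀(7.1/1.9) = 84.2 − 11.45 = 72.75 dB.
fan: 75.0 − 20·log₁₀(22.2/1.9) = 75.0 − 21.35 = 53.65 dB.
Σ 10^(L/10) = 1.907e+07 → L_total = 10·log₁₀(1.907e+07) = 72.80 dB.

72.8 dB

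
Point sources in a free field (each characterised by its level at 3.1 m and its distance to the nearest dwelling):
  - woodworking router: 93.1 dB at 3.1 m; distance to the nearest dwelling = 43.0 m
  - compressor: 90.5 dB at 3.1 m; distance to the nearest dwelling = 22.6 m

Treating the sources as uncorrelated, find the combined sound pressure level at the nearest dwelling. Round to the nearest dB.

75 dB

Apply inverse-square spreading to bring every level to the receiver, then sum 10^(L/10).
woodworking router: 93.1 − 20·log₁₀(43.0/3.1) = 93.1 − 22.84 = 70.26 dB.
compressor: 90.5 − 20·log₁₀(22.6/3.1) = 90.5 − 17.25 = 73.25 dB.
Σ 10^(L/10) = 3.172e+07 → L_total = 10·log₁₀(3.172e+07) = 75.01 dB.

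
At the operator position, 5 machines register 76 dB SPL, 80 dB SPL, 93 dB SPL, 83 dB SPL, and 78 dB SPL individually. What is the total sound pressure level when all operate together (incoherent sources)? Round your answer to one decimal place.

For uncorrelated sources the intensities add, so convert each level to linear form, sum, and take 10·log₁₀ of the total.
Σ 10^(L/10) = 10^(76/10) + 10^(80/10) + 10^(93/10) + 10^(83/10) + 10^(78/10) = 2.398e+09.
L_total = 10·log₁₀(2.398e+09) = 93.80 dB SPL.

93.8 dB SPL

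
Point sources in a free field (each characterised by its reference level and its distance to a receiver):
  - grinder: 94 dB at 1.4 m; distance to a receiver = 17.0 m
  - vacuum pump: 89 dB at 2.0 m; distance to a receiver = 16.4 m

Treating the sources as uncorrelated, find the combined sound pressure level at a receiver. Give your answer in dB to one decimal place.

74.6 dB

First find each source's level at the receiver (point-source: −20·log₁₀(r/r_ref)), then combine on an intensity basis.
grinder: 94 − 20·log₁₀(17.0/1.4) = 94 − 21.69 = 72.31 dB.
vacuum pump: 89 − 20·log₁₀(16.4/2.0) = 89 − 18.28 = 70.72 dB.
Σ 10^(L/10) = 2.885e+07 → L_total = 10·log₁₀(2.885e+07) = 74.60 dB.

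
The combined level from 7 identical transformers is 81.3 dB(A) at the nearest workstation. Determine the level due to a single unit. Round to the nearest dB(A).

For N identical incoherent sources L_total = L₁ + 10·log₁₀ N, so L₁ = 81.3 − 10·log₁₀(7) = 81.3 − 8.451.

73 dB(A)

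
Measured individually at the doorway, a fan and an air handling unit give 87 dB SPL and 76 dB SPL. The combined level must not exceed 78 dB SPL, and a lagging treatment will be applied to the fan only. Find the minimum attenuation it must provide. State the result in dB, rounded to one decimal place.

13.3 dB

The untreated sources together contribute 10^(76/10) = 3.981e+07, i.e. 76.00 dB SPL.
To meet 78 dB SPL overall, the treated fan may contribute at most 10^(78/10) − 3.981e+07 = 2.329e+07, i.e. 73.67 dB SPL.
Required insertion loss = 87 − 73.67 = 13.33 dB.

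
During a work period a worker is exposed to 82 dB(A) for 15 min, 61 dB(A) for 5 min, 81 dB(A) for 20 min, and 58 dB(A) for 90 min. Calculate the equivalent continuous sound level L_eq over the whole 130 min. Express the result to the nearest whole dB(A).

The energy average is taken in the linear domain: L_eq = 10·log₁₀[(Σ tᵢ·10^(Lᵢ/10))/T], T = 130 min.
Σ tᵢ·10^(Lᵢ/10) = 15·10^(82/10) + 5·10^(61/10) + 20·10^(81/10) + 90·10^(58/10) = 4.958e+09.
L_eq = 10·log₁₀(4.958e+09/130) = 75.81 dB(A).

76 dB(A)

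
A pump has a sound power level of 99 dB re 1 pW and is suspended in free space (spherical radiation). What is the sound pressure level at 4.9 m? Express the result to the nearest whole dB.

74 dB

Free-field spherical radiation: L_p = L_w − 10·log₁₀(4π·r²), r = 4.9 m.
4π·r² = 301.7 m², 10·log₁₀ of that is 24.796 dB.
L_p = 99 − 24.796 = 74.20 dB.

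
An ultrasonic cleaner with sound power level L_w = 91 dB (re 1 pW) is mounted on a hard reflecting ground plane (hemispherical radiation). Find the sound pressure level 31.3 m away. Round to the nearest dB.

53 dB

Free-field hemispherical radiation: L_p = L_w − 10·log₁₀(2π·r²), r = 31.3 m.
2π·r² = 6156 m², 10·log₁₀ of that is 37.893 dB.
L_p = 91 − 37.893 = 53.11 dB.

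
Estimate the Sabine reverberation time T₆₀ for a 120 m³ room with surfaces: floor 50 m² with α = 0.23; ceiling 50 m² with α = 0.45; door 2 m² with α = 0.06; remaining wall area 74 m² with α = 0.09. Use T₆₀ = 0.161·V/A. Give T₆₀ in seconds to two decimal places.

A = Σ Sᵢαᵢ = 50·0.23 + 50·0.45 + 2·0.06 + 74·0.09 = 40.78 m².
T₆₀ = 0.161 × 120 / 40.78 = 0.474 s.

0.47 s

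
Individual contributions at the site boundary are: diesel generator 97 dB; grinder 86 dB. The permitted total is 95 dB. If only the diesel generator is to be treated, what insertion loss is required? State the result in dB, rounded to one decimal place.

The untreated sources together contribute 10^(86/10) = 3.981e+08, i.e. 86.00 dB.
The limit corresponds to 10^(95/10) = 3.162e+09; subtracting the fixed part leaves 2.764e+09 for the diesel generator, i.e. 94.42 dB.
So the diesel generator must be reduced from 97 to 94.42 dB: IL = 2.58 dB.

2.6 dB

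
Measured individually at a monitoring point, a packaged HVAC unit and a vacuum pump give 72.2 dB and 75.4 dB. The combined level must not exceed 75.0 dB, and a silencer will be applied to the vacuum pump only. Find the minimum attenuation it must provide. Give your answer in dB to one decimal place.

3.6 dB

Everything except the vacuum pump sums to 10^(72.2/10) = 1.660e+07 in linear terms, 72.20 dB.
To meet 75.0 dB overall, the treated vacuum pump may contribute at most 10^(75.0/10) − 1.660e+07 = 1.503e+07, i.e. 71.77 dB.
Required insertion loss = 75.4 − 71.77 = 3.63 dB.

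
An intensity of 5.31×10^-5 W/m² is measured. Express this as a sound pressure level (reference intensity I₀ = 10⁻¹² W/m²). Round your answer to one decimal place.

77.3 dB

Dividing by I₀ shifts the exponent by 12: I/I₀ = 5.31×10^7.
L = 10·(0.7251 + 7) = 77.25 dB.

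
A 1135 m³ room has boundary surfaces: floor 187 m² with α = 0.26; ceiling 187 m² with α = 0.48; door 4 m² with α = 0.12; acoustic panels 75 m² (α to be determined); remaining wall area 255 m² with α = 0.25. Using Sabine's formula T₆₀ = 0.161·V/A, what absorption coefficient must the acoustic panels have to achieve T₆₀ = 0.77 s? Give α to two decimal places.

From T₆₀ = 0.161·V/A, the target T₆₀ = 0.77 s needs A = 0.161·1135/0.77 = 237.32 m².
Absorption from the other surfaces = 187·0.26 + 187·0.48 + 4·0.12 + 255·0.25 = 202.61 m², so the acoustic panels must supply 34.71 m² over 75 m².
α = 34.71/75 = 0.463.

0.46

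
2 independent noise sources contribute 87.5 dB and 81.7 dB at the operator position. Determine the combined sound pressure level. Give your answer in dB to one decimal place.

Incoherent sources combine by intensity addition: L_total = 10·log₁₀(Σ 10^(L_i/10)).
Σ 10^(L/10) = 10^(87.5/10) + 10^(81.7/10) = 7.103e+08.
L_total = 10·log₁₀(7.103e+08) = 88.51 dB.

88.5 dB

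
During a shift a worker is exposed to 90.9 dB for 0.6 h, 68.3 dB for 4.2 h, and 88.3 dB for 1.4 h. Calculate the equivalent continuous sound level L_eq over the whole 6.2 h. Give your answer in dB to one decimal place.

The energy average is taken in the linear domain: L_eq = 10·log₁₀[(Σ tᵢ·10^(Lᵢ/10))/T], T = 6.2 h.
Σ tᵢ·10^(Lᵢ/10) = 0.6·10^(90.9/10) + 4.2·10^(68.3/10) + 1.4·10^(88.3/10) = 1.713e+09.
L_eq = 10·log₁₀(1.713e+09/6.2) = 84.41 dB.

84.4 dB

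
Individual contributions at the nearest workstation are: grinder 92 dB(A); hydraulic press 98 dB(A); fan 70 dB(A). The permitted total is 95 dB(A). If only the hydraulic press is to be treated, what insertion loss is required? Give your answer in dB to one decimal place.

Everything except the hydraulic press sums to 10^(92/10) + 10^(70/10) = 1.595e+09 in linear terms, 92.03 dB(A).
The limit corresponds to 10^(95/10) = 3.162e+09; subtracting the fixed part leaves 1.567e+09 for the hydraulic press, i.e. 91.95 dB(A).
So the hydraulic press must be reduced from 98 to 91.95 dB(A): IL = 6.05 dB.

6.0 dB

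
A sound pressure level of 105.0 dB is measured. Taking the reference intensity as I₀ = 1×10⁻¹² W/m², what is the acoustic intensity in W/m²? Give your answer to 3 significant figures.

0.0316 W/m²

I = I₀·10^(L/10) = 10⁻¹² × 10^(105.0/10) = 10^(-1.500).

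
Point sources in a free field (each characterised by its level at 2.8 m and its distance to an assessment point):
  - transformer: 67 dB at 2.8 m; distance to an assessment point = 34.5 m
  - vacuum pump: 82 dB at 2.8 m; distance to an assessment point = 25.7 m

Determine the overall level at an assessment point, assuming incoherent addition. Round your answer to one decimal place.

62.8 dB

Propagate each source to the receiver with L = L_ref − 20·log₁₀(r/r_ref), then add intensities.
transformer: 67 − 20·log₁₀(34.5/2.8) = 67 − 21.81 = 45.19 dB.
vacuum pump: 82 − 20·log₁₀(25.7/2.8) = 82 − 19.26 = 62.74 dB.
Σ 10^(L/10) = 1.914e+06 → L_total = 10·log₁₀(1.914e+06) = 62.82 dB.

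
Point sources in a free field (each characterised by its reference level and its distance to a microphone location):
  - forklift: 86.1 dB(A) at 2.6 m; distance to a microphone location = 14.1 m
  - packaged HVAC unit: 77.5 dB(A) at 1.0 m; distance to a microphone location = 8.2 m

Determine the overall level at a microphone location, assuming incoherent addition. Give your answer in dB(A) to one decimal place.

Propagate each source to the receiver with L = L_ref − 20·log₁₀(r/r_ref), then add intensities.
forklift: 86.1 − 20·log₁₀(14.1/2.6) = 86.1 − 14.68 = 71.42 dB(A).
packaged HVAC unit: 77.5 − 20·log₁₀(8.2/1.0) = 77.5 − 18.28 = 59.22 dB(A).
Σ 10^(L/10) = 1.469e+07 → L_total = 10·log₁₀(1.469e+07) = 71.67 dB(A).

71.7 dB(A)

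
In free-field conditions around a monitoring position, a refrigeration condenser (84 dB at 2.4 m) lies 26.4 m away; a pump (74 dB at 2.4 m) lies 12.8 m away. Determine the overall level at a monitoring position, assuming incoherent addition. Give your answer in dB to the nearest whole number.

65 dB

Apply inverse-square spreading to bring every level to the receiver, then sum 10^(L/10).
refrigeration condenser: 84 − 20·log₁₀(26.4/2.4) = 84 − 20.83 = 63.17 dB.
pump: 74 − 20·log₁₀(12.8/2.4) = 74 − 14.54 = 59.46 dB.
Σ 10^(L/10) = 2.959e+06 → L_total = 10·log₁₀(2.959e+06) = 64.71 dB.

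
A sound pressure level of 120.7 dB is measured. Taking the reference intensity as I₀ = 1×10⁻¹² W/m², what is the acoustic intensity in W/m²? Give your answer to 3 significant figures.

1.17 W/m²

I/I₀ = 10^(120.7/10) = 1.175e+12, so I = 1.175e+12 × 10⁻¹² W/m².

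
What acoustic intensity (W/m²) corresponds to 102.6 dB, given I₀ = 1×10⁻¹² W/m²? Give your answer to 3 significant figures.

0.0182 W/m²

I = I₀·10^(L/10) = 10⁻¹² × 10^(102.6/10) = 10^(-1.740).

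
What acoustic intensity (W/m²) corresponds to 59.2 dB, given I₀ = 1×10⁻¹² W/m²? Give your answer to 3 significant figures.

I = I₀·10^(L/10) = 10⁻¹² × 10^(59.2/10) = 10^(-6.080).

8.32e-07 W/m²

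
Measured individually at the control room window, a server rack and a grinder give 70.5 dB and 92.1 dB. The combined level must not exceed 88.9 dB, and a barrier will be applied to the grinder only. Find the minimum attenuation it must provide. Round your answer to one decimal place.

3.3 dB

Everything except the grinder sums to 10^(70.5/10) = 1.122e+07 in linear terms, 70.50 dB.
The limit corresponds to 10^(88.9/10) = 7.762e+08; subtracting the fixed part leaves 7.650e+08 for the grinder, i.e. 88.84 dB.
So the grinder must be reduced from 92.1 to 88.84 dB: IL = 3.26 dB.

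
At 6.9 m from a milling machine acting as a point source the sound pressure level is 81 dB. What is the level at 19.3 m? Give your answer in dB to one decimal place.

72.1 dB

Spherical spreading from a point source gives a 20·log₁₀(r₂/r₁) drop.
L₂ = 81 − 20·log₁₀(19.3/6.9) = 81 − 8.934 = 72.07 dB.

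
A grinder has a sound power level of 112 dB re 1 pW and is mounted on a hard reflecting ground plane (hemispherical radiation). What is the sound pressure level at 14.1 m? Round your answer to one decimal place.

L_p = L_w − 10·log₁₀(2π·r²) with r = 14.1 m.
2π·r² = 1249 m², 10·log₁₀ of that is 30.966 dB.
L_p = 112 − 30.966 = 81.03 dB.

81.0 dB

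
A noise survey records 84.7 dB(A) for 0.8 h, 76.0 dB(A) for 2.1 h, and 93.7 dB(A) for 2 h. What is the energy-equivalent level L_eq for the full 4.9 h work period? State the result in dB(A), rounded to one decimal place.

90.1 dB(A)

The energy average is taken in the linear domain: L_eq = 10·log₁₀[(Σ tᵢ·10^(Lᵢ/10))/T], T = 4.9 h.
Σ tᵢ·10^(Lᵢ/10) = 0.8·10^(84.7/10) + 2.1·10^(76.0/10) + 2·10^(93.7/10) = 5.008e+09.
L_eq = 10·log₁₀(5.008e+09/4.9) = 90.09 dB(A).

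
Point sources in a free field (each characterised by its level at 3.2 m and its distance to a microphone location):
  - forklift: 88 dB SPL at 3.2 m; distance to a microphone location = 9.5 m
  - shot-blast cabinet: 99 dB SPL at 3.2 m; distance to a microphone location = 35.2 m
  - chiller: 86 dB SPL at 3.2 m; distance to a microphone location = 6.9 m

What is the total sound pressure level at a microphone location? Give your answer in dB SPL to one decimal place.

First find each source's level at the receiver (point-source: −20·log₁₀(r/r_ref)), then combine on an intensity basis.
forklift: 88 − 20·log₁₀(9.5/3.2) = 88 − 9.45 = 78.55 dB SPL.
shot-blast cabinet: 99 − 20·log₁₀(35.2/3.2) = 99 − 20.83 = 78.17 dB SPL.
chiller: 86 − 20·log₁₀(6.9/3.2) = 86 − 6.67 = 79.33 dB SPL.
Σ 10^(L/10) = 2.229e+08 → L_total = 10·log₁₀(2.229e+08) = 83.48 dB SPL.

83.5 dB SPL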